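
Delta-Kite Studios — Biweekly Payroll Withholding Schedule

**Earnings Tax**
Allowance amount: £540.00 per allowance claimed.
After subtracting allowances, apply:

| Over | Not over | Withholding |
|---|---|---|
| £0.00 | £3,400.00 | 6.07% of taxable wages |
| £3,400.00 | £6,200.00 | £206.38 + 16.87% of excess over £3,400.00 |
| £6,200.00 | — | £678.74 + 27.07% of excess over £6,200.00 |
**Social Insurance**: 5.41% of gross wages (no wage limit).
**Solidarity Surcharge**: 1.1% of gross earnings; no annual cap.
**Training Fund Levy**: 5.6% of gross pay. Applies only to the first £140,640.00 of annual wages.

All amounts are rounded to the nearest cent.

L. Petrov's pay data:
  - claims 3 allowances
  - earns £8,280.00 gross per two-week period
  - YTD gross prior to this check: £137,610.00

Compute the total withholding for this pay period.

£1,511.97

Earnings Tax: taxable = £8,280.00 − 3×£540.00 = £6,660.00
  £678.74 + 27.07% × (£6,660.00 − £6,200.00) = £678.74 + 27.07% × £460.00 = £803.26
Social Insurance: 5.41% × £8,280.00 = £447.95
Solidarity Surcharge: 1.1% × £8,280.00 = £91.08
Training Fund Levy: cap £140,640.00 − YTD £137,610.00 = £3,030.00 subject; 5.6% × £3,030.00 = £169.68
Total: £803.26 + £447.95 + £91.08 + £169.68 = £1,511.97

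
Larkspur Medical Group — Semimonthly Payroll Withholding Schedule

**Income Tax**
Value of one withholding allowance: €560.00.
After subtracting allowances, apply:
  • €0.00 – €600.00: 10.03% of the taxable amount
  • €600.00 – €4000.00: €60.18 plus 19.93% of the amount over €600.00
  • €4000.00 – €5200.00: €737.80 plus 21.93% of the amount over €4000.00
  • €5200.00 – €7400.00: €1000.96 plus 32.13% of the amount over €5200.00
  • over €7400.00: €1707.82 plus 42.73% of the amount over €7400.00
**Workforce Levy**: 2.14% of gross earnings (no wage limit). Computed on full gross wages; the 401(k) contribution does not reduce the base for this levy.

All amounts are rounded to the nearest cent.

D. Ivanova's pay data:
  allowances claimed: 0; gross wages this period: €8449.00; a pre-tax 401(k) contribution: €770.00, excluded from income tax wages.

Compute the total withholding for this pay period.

Income Tax: taxable = €8449.00 − €770.00 = €7679.00
  €1707.82 + 42.73% × (€7679.00 − €7400.00) = €1707.82 + 42.73% × €279.00 = €1827.04
Workforce Levy: 2.14% × €8449.00 = €180.81
Total: €1827.04 + €180.81 = €2007.85

€2007.85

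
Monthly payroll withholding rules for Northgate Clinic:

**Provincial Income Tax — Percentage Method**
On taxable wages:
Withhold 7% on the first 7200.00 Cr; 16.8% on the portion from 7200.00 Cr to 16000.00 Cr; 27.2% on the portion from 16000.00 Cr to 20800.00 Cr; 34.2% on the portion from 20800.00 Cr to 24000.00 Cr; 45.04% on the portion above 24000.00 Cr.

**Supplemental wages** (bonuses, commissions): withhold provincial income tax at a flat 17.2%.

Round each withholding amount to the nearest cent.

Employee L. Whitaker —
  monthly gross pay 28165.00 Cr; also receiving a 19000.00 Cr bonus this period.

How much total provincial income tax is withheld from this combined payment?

9526.32 Cr

Provincial Income Tax: taxable = 28165.00 Cr
  4382.40 Cr + 45.04% × (28165.00 Cr − 24000.00 Cr) = 4382.40 Cr + 45.04% × 4165.00 Cr = 6258.32 Cr
Supplemental (17.2% flat on bonus): 17.2% × 19000.00 Cr = 3268.00 Cr
Total provincial income tax: 6258.32 Cr + 3268.00 Cr = 9526.32 Cr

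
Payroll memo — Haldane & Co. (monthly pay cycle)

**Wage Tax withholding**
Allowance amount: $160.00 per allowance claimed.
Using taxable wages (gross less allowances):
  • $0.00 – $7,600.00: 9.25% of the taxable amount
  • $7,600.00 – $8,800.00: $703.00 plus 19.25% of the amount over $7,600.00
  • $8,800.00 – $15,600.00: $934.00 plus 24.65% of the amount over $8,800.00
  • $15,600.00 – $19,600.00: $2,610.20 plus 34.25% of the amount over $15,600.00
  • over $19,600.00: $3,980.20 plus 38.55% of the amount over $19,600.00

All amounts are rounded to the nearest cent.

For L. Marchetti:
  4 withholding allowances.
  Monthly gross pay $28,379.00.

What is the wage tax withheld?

$7,117.78

Wage Tax: taxable = $28,379.00 − 4×$160.00 = $27,739.00
  $3,980.20 + 38.55% × ($27,739.00 − $19,600.00) = $3,980.20 + 38.55% × $8,139.00 = $7,117.78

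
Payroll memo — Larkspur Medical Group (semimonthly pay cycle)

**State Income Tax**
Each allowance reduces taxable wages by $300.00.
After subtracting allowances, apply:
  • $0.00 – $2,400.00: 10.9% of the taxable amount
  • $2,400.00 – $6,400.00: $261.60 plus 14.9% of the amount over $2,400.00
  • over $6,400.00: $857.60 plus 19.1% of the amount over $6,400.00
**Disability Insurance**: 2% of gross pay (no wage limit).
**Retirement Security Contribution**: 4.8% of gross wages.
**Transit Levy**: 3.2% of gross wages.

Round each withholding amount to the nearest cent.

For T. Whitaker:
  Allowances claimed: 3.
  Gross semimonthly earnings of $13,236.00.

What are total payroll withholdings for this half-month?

$3,314.98

State Income Tax: taxable = $13,236.00 − 3×$300.00 = $12,336.00
  $857.60 + 19.1% × ($12,336.00 − $6,400.00) = $857.60 + 19.1% × $5,936.00 = $1,991.38
Disability Insurance: 2% × $13,236.00 = $264.72
Retirement Security Contribution: 4.8% × $13,236.00 = $635.33
Transit Levy: 3.2% × $13,236.00 = $423.55
Total: $1,991.38 + $264.72 + $635.33 + $423.55 = $3,314.98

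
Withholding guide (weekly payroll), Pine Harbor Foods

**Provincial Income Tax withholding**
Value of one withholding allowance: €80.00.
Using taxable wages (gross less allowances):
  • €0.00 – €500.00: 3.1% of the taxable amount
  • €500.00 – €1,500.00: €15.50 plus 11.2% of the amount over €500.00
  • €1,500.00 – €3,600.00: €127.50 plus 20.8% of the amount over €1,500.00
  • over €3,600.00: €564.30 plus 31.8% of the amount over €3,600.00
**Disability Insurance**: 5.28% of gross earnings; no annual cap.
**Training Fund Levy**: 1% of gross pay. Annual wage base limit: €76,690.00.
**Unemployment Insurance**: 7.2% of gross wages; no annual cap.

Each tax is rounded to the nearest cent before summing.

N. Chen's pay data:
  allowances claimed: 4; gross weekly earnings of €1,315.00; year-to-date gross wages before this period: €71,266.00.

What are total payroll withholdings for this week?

Provincial Income Tax: taxable = €1,315.00 − 4×€80.00 = €995.00
  €15.50 + 11.2% × (€995.00 − €500.00) = €15.50 + 11.2% × €495.00 = €70.94
Disability Insurance: 5.28% × €1,315.00 = €69.43
Training Fund Levy: 1% × €1,315.00 = €13.15
Unemployment Insurance: 7.2% × €1,315.00 = €94.68
Total: €70.94 + €69.43 + €13.15 + €94.68 = €248.20

€248.20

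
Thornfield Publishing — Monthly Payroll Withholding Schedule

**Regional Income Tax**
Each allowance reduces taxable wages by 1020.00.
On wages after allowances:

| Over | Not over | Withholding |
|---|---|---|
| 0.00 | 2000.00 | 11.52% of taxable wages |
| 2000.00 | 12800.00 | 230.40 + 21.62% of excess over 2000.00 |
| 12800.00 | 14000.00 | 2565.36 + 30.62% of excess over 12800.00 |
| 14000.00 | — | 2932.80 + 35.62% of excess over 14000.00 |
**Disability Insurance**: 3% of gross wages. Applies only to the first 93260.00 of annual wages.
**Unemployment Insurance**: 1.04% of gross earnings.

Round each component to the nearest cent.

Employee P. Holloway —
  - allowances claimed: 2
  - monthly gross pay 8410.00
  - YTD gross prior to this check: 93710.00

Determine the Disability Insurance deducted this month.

Disability Insurance: YTD 93710.00 ≥ cap 93260.00 → 0.00

0.00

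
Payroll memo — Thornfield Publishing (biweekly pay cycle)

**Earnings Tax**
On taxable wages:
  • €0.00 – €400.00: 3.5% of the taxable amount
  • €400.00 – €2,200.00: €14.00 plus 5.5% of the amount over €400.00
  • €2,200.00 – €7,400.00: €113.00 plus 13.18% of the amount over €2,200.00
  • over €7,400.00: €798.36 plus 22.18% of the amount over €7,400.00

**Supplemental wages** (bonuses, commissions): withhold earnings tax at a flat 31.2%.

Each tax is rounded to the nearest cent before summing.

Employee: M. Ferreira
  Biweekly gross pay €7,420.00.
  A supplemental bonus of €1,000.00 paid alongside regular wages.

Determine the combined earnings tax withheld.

€1,114.80

Earnings Tax: taxable = €7,420.00
  €798.36 + 22.18% × (€7,420.00 − €7,400.00) = €798.36 + 22.18% × €20.00 = €802.80
Supplemental (31.2% flat on bonus): 31.2% × €1,000.00 = €312.00
Total earnings tax: €802.80 + €312.00 = €1,114.80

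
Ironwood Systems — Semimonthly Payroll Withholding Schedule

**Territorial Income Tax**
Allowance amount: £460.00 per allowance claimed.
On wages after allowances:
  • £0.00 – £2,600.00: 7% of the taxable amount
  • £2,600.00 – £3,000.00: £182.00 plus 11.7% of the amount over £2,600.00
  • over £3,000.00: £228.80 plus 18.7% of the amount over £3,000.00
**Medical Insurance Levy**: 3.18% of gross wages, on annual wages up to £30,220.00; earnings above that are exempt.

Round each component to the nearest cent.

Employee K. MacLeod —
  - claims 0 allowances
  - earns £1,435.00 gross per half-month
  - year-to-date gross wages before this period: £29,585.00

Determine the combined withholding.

£120.64

Territorial Income Tax: taxable = £1,435.00
  7% × £1,435.00 = £100.45
Medical Insurance Levy: cap £30,220.00 − YTD £29,585.00 = £635.00 subject; 3.18% × £635.00 = £20.19
Total: £100.45 + £20.19 = £120.64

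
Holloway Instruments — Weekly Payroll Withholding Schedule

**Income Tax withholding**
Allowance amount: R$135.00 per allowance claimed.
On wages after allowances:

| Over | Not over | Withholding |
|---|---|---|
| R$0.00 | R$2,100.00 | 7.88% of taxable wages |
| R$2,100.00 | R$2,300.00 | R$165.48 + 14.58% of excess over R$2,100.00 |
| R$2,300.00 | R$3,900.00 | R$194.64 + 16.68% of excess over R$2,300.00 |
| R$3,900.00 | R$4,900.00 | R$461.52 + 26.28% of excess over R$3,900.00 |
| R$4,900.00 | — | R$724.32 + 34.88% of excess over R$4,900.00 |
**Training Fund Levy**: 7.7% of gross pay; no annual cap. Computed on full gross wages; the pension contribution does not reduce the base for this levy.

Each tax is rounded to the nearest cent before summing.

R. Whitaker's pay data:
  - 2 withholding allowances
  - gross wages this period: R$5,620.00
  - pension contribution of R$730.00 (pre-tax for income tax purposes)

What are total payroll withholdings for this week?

R$1,083.48

Income Tax: taxable = R$5,620.00 − R$730.00 − 2×R$135.00 = R$4,620.00
  R$461.52 + 26.28% × (R$4,620.00 − R$3,900.00) = R$461.52 + 26.28% × R$720.00 = R$650.74
Training Fund Levy: 7.7% × R$5,620.00 = R$432.74
Total: R$650.74 + R$432.74 = R$1,083.48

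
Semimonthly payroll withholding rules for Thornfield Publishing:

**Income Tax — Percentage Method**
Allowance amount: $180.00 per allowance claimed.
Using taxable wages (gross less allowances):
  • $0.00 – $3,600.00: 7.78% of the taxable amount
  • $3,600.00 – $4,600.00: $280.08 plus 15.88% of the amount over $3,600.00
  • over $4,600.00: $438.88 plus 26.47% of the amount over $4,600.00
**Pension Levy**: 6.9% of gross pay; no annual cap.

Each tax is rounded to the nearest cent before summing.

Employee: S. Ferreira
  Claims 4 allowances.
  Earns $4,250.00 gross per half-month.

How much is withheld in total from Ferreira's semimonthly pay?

Income Tax: taxable = $4,250.00 − 4×$180.00 = $3,530.00
  7.78% × $3,530.00 = $274.63
Pension Levy: 6.9% × $4,250.00 = $293.25
Total: $274.63 + $293.25 = $567.88

$567.88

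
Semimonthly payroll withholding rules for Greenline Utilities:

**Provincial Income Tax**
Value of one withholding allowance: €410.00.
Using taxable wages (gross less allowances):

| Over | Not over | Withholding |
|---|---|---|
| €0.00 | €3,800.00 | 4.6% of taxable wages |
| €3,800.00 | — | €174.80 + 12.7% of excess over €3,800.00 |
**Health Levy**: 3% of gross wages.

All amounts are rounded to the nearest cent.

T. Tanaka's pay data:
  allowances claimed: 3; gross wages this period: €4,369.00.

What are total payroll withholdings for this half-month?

Provincial Income Tax: taxable = €4,369.00 − 3×€410.00 = €3,139.00
  4.6% × €3,139.00 = €144.39
Health Levy: 3% × €4,369.00 = €131.07
Total: €144.39 + €131.07 = €275.46

€275.46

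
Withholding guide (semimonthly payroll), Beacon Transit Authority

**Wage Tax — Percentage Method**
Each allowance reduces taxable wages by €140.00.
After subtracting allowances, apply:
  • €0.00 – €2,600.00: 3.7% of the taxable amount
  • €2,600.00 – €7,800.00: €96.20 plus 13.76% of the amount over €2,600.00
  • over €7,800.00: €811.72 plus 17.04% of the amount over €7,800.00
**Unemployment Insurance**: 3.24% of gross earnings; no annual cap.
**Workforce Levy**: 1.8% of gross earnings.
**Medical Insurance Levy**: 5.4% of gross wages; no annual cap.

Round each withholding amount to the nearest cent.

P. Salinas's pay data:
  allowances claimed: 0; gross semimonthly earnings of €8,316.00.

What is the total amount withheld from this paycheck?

€1,767.84

Wage Tax: taxable = €8,316.00
  €811.72 + 17.04% × (€8,316.00 − €7,800.00) = €811.72 + 17.04% × €516.00 = €899.65
Unemployment Insurance: 3.24% × €8,316.00 = €269.44
Workforce Levy: 1.8% × €8,316.00 = €149.69
Medical Insurance Levy: 5.4% × €8,316.00 = €449.06
Total: €899.65 + €269.44 + €149.69 + €449.06 = €1,767.84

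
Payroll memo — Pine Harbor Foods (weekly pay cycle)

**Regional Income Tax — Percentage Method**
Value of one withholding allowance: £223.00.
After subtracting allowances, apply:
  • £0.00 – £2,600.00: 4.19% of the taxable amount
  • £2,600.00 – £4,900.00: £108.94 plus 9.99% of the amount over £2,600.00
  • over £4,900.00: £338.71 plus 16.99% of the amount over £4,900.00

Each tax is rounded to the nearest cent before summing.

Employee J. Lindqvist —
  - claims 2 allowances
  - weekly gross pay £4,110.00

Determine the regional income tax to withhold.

Regional Income Tax: taxable = £4,110.00 − 2×£223.00 = £3,664.00
  £108.94 + 9.99% × (£3,664.00 − £2,600.00) = £108.94 + 9.99% × £1,064.00 = £215.23

£215.23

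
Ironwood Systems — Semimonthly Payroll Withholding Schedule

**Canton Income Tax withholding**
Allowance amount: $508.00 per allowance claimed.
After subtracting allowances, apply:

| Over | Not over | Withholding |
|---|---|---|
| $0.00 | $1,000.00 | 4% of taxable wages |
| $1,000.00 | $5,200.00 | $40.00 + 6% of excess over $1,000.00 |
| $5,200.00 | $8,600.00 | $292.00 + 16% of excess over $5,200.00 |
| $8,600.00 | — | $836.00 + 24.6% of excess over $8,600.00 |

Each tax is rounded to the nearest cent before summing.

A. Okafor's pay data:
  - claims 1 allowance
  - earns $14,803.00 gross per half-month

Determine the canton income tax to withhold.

$2,236.97

Canton Income Tax: taxable = $14,803.00 − 1×$508.00 = $14,295.00
  $836.00 + 24.6% × ($14,295.00 − $8,600.00) = $836.00 + 24.6% × $5,695.00 = $2,236.97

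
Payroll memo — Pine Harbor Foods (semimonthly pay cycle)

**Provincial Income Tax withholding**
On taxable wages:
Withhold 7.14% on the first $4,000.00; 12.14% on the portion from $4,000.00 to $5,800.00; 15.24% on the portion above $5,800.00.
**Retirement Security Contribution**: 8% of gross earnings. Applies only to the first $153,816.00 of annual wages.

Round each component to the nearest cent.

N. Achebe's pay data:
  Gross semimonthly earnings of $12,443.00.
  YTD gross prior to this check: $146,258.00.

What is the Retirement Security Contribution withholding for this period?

Retirement Security Contribution: cap $153,816.00 − YTD $146,258.00 = $7,558.00 subject; 8% × $7,558.00 = $604.64

$604.64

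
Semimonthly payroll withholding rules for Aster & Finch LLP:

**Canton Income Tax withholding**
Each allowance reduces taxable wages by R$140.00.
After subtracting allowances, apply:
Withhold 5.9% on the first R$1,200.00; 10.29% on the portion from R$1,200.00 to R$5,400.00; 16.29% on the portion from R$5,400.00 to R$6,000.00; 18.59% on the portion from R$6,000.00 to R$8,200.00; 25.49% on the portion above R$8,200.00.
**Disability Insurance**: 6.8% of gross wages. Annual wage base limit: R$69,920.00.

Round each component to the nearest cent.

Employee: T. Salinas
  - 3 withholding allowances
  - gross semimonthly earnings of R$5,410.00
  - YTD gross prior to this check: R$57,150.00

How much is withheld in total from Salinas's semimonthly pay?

Canton Income Tax: taxable = R$5,410.00 − 3×R$140.00 = R$4,990.00
  R$70.80 + 10.29% × (R$4,990.00 − R$1,200.00) = R$70.80 + 10.29% × R$3,790.00 = R$460.79
Disability Insurance: 6.8% × R$5,410.00 = R$367.88
Total: R$460.79 + R$367.88 = R$828.67

R$828.67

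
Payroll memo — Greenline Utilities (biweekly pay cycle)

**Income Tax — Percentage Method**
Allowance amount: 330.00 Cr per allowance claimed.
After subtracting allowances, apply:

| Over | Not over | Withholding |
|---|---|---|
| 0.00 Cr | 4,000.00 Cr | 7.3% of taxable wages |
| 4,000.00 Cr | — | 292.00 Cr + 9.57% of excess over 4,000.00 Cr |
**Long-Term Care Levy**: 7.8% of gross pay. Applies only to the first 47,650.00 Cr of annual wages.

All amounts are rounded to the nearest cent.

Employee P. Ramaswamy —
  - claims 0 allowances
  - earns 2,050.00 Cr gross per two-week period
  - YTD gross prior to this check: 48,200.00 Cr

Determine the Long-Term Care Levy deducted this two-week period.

0.00 Cr

Long-Term Care Levy: YTD 48,200.00 Cr ≥ cap 47,650.00 Cr → 0.00 Cr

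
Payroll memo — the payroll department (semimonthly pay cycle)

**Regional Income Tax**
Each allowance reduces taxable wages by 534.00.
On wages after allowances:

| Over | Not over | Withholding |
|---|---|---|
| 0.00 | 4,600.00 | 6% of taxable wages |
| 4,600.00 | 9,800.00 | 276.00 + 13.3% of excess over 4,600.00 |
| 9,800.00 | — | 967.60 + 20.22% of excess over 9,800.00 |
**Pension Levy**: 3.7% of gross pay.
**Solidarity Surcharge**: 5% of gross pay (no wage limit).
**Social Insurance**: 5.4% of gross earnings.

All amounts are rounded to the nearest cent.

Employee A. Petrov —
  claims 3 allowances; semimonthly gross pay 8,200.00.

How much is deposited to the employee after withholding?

6,502.07

Regional Income Tax: taxable = 8,200.00 − 3×534.00 = 6,598.00
  276.00 + 13.3% × (6,598.00 − 4,600.00) = 276.00 + 13.3% × 1,998.00 = 541.73
Pension Levy: 3.7% × 8,200.00 = 303.40
Solidarity Surcharge: 5% × 8,200.00 = 410.00
Social Insurance: 5.4% × 8,200.00 = 442.80
Total withheld: 541.73 + 303.40 + 410.00 + 442.80 = 1,697.93
Net pay: 8,200.00 − 1,697.93 = 6,502.07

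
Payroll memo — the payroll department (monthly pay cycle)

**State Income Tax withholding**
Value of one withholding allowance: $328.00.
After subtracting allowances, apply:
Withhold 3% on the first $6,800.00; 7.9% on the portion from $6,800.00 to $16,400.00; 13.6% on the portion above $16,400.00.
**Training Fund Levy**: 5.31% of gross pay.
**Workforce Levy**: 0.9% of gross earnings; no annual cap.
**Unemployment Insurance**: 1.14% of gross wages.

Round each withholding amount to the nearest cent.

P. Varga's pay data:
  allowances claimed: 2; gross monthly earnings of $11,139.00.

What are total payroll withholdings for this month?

State Income Tax: taxable = $11,139.00 − 2×$328.00 = $10,483.00
  $204.00 + 7.9% × ($10,483.00 − $6,800.00) = $204.00 + 7.9% × $3,683.00 = $494.96
Training Fund Levy: 5.31% × $11,139.00 = $591.48
Workforce Levy: 0.9% × $11,139.00 = $100.25
Unemployment Insurance: 1.14% × $11,139.00 = $126.98
Total: $494.96 + $591.48 + $100.25 + $126.98 = $1,313.67

$1,313.67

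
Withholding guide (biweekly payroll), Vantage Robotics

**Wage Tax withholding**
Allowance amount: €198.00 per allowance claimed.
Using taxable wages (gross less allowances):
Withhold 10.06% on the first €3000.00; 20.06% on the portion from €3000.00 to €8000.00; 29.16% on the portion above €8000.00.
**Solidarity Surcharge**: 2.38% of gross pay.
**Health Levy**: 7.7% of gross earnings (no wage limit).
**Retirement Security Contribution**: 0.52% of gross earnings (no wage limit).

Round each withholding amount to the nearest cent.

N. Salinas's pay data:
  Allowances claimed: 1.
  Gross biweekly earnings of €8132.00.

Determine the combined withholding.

Wage Tax: taxable = €8132.00 − 1×€198.00 = €7934.00
  €301.80 + 20.06% × (€7934.00 − €3000.00) = €301.80 + 20.06% × €4934.00 = €1291.56
Solidarity Surcharge: 2.38% × €8132.00 = €193.54
Health Levy: 7.7% × €8132.00 = €626.16
Retirement Security Contribution: 0.52% × €8132.00 = €42.29
Total: €1291.56 + €193.54 + €626.16 + €42.29 = €2153.55

€2153.55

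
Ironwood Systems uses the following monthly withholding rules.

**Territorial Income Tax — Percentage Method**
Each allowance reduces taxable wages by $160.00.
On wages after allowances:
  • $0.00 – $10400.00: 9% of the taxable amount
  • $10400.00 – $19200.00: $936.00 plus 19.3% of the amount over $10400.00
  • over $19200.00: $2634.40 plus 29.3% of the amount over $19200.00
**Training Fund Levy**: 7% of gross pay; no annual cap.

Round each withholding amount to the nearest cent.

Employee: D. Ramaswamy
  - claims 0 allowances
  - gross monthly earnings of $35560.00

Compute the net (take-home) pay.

$25642.92

Territorial Income Tax: taxable = $35560.00
  $2634.40 + 29.3% × ($35560.00 − $19200.00) = $2634.40 + 29.3% × $16360.00 = $7427.88
Training Fund Levy: 7% × $35560.00 = $2489.20
Total withheld: $7427.88 + $2489.20 = $9917.08
Net pay: $35560.00 − $9917.08 = $25642.92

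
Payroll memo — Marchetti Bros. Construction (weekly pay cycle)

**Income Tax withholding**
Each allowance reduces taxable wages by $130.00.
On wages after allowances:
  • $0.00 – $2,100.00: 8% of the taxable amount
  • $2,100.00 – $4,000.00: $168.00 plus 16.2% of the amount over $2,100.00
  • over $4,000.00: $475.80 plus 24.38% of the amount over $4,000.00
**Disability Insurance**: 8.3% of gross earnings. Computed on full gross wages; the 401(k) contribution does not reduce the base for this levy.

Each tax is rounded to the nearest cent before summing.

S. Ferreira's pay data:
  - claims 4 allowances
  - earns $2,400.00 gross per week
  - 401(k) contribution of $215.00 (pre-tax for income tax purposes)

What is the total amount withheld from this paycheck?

$332.40

Income Tax: taxable = $2,400.00 − $215.00 − 4×$130.00 = $1,665.00
  8% × $1,665.00 = $133.20
Disability Insurance: 8.3% × $2,400.00 = $199.20
Total: $133.20 + $199.20 = $332.40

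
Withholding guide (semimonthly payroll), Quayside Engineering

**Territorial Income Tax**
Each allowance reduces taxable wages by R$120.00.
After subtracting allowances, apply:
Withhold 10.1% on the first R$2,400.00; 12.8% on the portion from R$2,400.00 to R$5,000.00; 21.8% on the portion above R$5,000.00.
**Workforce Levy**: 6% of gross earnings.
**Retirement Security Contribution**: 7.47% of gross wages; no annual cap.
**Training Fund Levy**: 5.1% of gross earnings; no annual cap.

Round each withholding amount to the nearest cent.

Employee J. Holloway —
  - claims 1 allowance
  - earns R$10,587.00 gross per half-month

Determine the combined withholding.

R$3,733.02

Territorial Income Tax: taxable = R$10,587.00 − 1×R$120.00 = R$10,467.00
  R$575.20 + 21.8% × (R$10,467.00 − R$5,000.00) = R$575.20 + 21.8% × R$5,467.00 = R$1,767.01
Workforce Levy: 6% × R$10,587.00 = R$635.22
Retirement Security Contribution: 7.47% × R$10,587.00 = R$790.85
Training Fund Levy: 5.1% × R$10,587.00 = R$539.94
Total: R$1,767.01 + R$635.22 + R$790.85 + R$539.94 = R$3,733.02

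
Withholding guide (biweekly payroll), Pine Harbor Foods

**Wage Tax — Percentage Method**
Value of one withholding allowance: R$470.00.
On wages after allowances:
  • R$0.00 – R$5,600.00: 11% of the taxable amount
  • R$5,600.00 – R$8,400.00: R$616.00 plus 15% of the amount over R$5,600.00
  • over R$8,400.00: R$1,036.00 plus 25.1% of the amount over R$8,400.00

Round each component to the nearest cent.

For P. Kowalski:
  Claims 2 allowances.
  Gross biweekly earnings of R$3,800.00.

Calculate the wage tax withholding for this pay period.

R$314.60

Wage Tax: taxable = R$3,800.00 − 2×R$470.00 = R$2,860.00
  11% × R$2,860.00 = R$314.60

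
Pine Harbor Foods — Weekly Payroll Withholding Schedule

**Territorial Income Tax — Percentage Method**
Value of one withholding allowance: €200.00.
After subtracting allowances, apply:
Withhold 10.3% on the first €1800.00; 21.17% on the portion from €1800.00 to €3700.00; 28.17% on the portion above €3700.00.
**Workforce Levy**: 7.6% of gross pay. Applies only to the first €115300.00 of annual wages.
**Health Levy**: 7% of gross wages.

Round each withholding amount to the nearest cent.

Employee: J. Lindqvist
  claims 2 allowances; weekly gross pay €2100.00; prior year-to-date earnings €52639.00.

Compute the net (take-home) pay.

Territorial Income Tax: taxable = €2100.00 − 2×€200.00 = €1700.00
  10.3% × €1700.00 = €175.10
Workforce Levy: 7.6% × €2100.00 = €159.60
Health Levy: 7% × €2100.00 = €147.00
Total withheld: €175.10 + €159.60 + €147.00 = €481.70
Net pay: €2100.00 − €481.70 = €1618.30

€1618.30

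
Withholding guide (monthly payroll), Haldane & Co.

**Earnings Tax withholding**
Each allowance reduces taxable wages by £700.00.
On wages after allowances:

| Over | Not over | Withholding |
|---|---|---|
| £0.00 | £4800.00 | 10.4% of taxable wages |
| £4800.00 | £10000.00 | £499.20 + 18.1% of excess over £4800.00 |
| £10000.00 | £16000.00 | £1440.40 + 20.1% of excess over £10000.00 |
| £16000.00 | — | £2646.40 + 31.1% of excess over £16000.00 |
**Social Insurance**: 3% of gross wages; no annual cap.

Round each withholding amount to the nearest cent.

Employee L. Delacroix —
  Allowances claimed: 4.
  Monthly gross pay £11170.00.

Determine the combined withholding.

Earnings Tax: taxable = £11170.00 − 4×£700.00 = £8370.00
  £499.20 + 18.1% × (£8370.00 − £4800.00) = £499.20 + 18.1% × £3570.00 = £1145.37
Social Insurance: 3% × £11170.00 = £335.10
Total: £1145.37 + £335.10 = £1480.47

£1480.47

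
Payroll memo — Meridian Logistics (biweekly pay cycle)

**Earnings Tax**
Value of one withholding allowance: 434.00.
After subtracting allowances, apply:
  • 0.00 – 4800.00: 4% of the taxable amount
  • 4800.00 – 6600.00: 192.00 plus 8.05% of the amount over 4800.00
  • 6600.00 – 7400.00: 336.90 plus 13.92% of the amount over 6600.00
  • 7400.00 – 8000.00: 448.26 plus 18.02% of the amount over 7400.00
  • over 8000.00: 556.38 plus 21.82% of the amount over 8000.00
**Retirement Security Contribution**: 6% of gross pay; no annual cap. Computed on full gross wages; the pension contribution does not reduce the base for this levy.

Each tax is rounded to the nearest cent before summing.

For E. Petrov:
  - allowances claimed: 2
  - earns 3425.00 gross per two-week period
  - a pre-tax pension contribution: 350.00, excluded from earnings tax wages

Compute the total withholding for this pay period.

293.78

Earnings Tax: taxable = 3425.00 − 350.00 − 2×434.00 = 2207.00
  4% × 2207.00 = 88.28
Retirement Security Contribution: 6% × 3425.00 = 205.50
Total: 88.28 + 205.50 = 293.78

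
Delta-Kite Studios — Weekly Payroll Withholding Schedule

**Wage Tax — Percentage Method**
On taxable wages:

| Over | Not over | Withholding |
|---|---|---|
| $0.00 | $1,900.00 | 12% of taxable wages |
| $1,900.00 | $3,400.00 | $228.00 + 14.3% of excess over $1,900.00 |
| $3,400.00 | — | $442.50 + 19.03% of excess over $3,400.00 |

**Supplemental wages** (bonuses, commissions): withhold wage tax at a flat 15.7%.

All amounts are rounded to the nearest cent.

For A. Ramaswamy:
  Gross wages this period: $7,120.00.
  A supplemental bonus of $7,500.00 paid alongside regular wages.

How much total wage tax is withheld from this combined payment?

Wage Tax: taxable = $7,120.00
  $442.50 + 19.03% × ($7,120.00 − $3,400.00) = $442.50 + 19.03% × $3,720.00 = $1,150.42
Supplemental (15.7% flat on bonus): 15.7% × $7,500.00 = $1,177.50
Total wage tax: $1,150.42 + $1,177.50 = $2,327.92

$2,327.92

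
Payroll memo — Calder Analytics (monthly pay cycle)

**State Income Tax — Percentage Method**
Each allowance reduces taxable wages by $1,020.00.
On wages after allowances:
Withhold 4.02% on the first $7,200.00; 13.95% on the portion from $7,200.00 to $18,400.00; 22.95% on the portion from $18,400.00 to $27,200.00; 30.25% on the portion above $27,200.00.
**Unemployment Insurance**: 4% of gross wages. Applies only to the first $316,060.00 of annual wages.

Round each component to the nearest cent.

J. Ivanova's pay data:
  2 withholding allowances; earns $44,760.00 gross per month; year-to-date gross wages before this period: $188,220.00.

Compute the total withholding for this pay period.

State Income Tax: taxable = $44,760.00 − 2×$1,020.00 = $42,720.00
  $3,871.44 + 30.25% × ($42,720.00 − $27,200.00) = $3,871.44 + 30.25% × $15,520.00 = $8,566.24
Unemployment Insurance: 4% × $44,760.00 = $1,790.40
Total: $8,566.24 + $1,790.40 = $10,356.64

$10,356.64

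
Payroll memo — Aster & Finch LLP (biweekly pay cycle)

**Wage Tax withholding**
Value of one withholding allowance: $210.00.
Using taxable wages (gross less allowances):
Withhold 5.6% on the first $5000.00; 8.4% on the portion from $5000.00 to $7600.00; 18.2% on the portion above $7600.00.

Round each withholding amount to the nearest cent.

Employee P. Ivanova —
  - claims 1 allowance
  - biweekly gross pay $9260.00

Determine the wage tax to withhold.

Wage Tax: taxable = $9260.00 − 1×$210.00 = $9050.00
  $498.40 + 18.2% × ($9050.00 − $7600.00) = $498.40 + 18.2% × $1450.00 = $762.30

$762.30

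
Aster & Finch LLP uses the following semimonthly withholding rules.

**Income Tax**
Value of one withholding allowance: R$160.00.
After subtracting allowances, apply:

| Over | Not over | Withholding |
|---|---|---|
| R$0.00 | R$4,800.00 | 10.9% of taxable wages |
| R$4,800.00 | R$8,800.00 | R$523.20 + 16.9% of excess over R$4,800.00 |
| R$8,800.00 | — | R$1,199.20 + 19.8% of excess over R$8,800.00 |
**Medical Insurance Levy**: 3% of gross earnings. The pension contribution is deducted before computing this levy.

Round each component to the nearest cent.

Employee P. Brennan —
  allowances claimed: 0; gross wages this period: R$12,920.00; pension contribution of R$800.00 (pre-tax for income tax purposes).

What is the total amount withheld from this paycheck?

R$2,220.16

Income Tax: taxable = R$12,920.00 − R$800.00 = R$12,120.00
  R$1,199.20 + 19.8% × (R$12,120.00 − R$8,800.00) = R$1,199.20 + 19.8% × R$3,320.00 = R$1,856.56
Medical Insurance Levy: 3% × R$12,120.00 = R$363.60
Total: R$1,856.56 + R$363.60 = R$2,220.16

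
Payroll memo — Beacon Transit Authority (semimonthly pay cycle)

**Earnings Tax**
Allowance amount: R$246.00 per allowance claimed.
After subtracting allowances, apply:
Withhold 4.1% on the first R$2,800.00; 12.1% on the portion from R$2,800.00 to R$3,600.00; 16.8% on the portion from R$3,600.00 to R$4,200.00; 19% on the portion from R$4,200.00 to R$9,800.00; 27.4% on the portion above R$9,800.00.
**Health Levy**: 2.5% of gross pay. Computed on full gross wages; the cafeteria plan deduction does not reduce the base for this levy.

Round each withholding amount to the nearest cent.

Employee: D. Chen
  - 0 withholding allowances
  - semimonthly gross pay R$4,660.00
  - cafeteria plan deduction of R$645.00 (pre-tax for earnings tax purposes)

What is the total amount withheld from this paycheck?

R$397.82

Earnings Tax: taxable = R$4,660.00 − R$645.00 = R$4,015.00
  R$211.60 + 16.8% × (R$4,015.00 − R$3,600.00) = R$211.60 + 16.8% × R$415.00 = R$281.32
Health Levy: 2.5% × R$4,660.00 = R$116.50
Total: R$281.32 + R$116.50 = R$397.82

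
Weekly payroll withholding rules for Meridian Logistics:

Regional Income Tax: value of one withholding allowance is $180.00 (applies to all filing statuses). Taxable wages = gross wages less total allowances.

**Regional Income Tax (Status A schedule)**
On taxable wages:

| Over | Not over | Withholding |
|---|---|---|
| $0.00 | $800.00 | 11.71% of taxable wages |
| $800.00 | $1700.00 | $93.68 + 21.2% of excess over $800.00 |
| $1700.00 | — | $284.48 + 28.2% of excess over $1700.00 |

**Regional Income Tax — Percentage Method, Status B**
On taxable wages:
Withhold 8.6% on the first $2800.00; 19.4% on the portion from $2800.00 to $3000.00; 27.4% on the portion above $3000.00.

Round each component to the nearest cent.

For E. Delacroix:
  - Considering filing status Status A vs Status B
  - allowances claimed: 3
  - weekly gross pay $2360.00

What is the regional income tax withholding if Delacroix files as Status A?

Regional Income Tax (Status A): taxable = $2360.00 − 3×$180.00 = $1820.00
  $284.48 + 28.2% × ($1820.00 − $1700.00) = $284.48 + 28.2% × $120.00 = $318.32

$318.32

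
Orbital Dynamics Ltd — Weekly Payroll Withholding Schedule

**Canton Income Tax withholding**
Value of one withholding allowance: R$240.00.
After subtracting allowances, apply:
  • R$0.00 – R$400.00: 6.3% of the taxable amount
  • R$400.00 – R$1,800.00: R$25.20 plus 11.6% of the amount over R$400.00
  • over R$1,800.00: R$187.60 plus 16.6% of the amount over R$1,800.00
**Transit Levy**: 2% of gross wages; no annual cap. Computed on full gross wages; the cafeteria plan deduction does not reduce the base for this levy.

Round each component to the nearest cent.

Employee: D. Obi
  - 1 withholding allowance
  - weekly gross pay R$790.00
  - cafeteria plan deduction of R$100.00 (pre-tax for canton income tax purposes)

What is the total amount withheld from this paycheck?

Canton Income Tax: taxable = R$790.00 − R$100.00 − 1×R$240.00 = R$450.00
  R$25.20 + 11.6% × (R$450.00 − R$400.00) = R$25.20 + 11.6% × R$50.00 = R$31.00
Transit Levy: 2% × R$790.00 = R$15.80
Total: R$31.00 + R$15.80 = R$46.80

R$46.80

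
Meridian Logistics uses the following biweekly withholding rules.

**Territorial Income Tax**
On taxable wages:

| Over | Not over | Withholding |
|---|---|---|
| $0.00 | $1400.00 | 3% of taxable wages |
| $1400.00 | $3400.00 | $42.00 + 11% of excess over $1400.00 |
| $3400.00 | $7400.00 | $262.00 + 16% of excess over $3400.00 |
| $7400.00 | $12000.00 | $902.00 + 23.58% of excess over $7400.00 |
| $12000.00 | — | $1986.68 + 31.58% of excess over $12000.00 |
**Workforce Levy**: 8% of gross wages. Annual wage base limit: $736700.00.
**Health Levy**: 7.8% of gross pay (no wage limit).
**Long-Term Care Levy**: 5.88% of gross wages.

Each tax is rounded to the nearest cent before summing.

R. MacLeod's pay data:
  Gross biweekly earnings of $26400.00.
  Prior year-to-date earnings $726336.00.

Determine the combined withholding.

$10974.84

Territorial Income Tax: taxable = $26400.00
  $1986.68 + 31.58% × ($26400.00 − $12000.00) = $1986.68 + 31.58% × $14400.00 = $6534.20
Workforce Levy: cap $736700.00 − YTD $726336.00 = $10364.00 subject; 8% × $10364.00 = $829.12
Health Levy: 7.8% × $26400.00 = $2059.20
Long-Term Care Levy: 5.88% × $26400.00 = $1552.32
Total: $6534.20 + $829.12 + $2059.20 + $1552.32 = $10974.84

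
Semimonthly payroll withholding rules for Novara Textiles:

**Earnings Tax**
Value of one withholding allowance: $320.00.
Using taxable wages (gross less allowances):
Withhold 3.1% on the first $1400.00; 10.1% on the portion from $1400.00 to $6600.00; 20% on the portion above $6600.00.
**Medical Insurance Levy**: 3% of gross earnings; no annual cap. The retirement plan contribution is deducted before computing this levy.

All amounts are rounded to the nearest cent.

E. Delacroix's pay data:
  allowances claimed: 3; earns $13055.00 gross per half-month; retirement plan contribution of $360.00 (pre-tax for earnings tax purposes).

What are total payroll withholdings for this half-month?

$1976.45

Earnings Tax: taxable = $13055.00 − $360.00 − 3×$320.00 = $11735.00
  $568.60 + 20% × ($11735.00 − $6600.00) = $568.60 + 20% × $5135.00 = $1595.60
Medical Insurance Levy: 3% × $12695.00 = $380.85
Total: $1595.60 + $380.85 = $1976.45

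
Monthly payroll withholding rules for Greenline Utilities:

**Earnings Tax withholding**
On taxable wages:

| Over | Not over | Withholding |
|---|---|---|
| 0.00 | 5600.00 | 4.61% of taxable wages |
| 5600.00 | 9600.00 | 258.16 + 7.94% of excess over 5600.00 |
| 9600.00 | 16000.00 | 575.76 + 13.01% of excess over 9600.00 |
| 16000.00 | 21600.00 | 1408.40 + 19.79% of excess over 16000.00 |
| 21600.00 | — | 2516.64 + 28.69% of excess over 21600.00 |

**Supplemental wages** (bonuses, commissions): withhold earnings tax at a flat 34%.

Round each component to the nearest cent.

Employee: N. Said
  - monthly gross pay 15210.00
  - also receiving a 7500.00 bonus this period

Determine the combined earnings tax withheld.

Earnings Tax: taxable = 15210.00
  575.76 + 13.01% × (15210.00 − 9600.00) = 575.76 + 13.01% × 5610.00 = 1305.62
Supplemental (34% flat on bonus): 34% × 7500.00 = 2550.00
Total earnings tax: 1305.62 + 2550.00 = 3855.62

3855.62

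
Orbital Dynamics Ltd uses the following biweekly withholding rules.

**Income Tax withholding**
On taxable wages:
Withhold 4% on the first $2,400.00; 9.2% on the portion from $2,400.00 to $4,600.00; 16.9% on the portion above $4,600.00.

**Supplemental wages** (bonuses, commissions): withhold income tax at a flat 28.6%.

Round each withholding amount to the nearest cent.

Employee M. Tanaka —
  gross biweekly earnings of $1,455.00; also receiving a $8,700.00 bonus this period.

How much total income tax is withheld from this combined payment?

$2,546.40

Income Tax: taxable = $1,455.00
  4% × $1,455.00 = $58.20
Supplemental (28.6% flat on bonus): 28.6% × $8,700.00 = $2,488.20
Total income tax: $58.20 + $2,488.20 = $2,546.40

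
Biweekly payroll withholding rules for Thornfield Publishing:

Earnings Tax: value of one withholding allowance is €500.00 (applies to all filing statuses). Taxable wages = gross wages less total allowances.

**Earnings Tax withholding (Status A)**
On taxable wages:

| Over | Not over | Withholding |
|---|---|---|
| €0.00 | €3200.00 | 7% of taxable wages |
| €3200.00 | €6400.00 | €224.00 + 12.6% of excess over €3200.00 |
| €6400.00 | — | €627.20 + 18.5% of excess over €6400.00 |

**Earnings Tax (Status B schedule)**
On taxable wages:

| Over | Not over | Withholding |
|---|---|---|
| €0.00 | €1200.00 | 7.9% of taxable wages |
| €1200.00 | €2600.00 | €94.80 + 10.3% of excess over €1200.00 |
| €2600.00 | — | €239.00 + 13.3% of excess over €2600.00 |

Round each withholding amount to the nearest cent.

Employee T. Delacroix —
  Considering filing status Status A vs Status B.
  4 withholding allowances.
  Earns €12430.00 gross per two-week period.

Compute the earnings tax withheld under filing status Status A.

Earnings Tax (Status A): taxable = €12430.00 − 4×€500.00 = €10430.00
  €627.20 + 18.5% × (€10430.00 − €6400.00) = €627.20 + 18.5% × €4030.00 = €1372.75

€1372.75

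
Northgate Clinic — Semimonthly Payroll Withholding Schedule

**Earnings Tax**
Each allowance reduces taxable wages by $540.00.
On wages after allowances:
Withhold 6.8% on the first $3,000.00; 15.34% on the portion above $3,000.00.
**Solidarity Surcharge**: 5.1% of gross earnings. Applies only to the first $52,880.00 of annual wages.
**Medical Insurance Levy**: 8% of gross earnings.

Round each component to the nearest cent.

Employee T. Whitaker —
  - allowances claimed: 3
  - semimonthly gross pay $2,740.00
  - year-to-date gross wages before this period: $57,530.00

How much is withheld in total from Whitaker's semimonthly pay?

$295.36

Earnings Tax: taxable = $2,740.00 − 3×$540.00 = $1,120.00
  6.8% × $1,120.00 = $76.16
Solidarity Surcharge: YTD $57,530.00 ≥ cap $52,880.00 → $0.00
Medical Insurance Levy: 8% × $2,740.00 = $219.20
Total: $76.16 + $0.00 + $219.20 = $295.36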